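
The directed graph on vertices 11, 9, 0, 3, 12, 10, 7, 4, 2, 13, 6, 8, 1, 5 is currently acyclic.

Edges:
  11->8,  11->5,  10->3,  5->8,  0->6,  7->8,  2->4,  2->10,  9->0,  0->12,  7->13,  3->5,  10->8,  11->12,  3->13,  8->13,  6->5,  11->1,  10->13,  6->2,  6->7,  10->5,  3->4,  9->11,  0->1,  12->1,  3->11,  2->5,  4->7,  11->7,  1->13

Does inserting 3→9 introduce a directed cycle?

Yes

Adding 3→9 creates a cycle iff 9 can already reach 3.
Path from 9: 9 → 0 → 6 → 2 → 10 → 3.
So 9 → … → 3 → 9 is a cycle.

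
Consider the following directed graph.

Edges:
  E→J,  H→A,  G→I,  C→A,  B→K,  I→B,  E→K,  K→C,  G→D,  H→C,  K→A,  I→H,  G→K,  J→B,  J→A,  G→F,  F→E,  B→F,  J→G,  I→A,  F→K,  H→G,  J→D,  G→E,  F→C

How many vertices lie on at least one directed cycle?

7

A vertex is on a directed cycle iff it belongs to a strongly connected component of size ≥ 2 (or has a self-loop).
The vertices on cycles are {B, E, F, G, H, I, J} — 7 in total.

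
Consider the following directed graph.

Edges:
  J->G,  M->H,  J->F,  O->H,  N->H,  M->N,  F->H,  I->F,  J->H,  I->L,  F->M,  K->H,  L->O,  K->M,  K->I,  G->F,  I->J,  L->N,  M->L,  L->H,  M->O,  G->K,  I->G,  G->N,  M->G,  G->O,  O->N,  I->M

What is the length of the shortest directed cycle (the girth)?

3

For each vertex v, BFS finds the shortest path from v back to v.
The shortest such closed walk is G → K → I → G, length 3.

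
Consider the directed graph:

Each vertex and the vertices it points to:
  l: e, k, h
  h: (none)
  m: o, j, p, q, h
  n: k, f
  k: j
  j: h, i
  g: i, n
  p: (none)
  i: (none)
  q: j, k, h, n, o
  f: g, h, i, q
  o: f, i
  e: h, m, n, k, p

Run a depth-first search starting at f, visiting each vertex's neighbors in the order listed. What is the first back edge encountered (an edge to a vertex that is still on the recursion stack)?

DFS from f (visiting each vertex's neighbors in the order listed); mark gray on enter, black on exit:
f gray
  g gray
    i gray
    i black
    n gray
      k gray
        j gray
          h gray
          h black
          j→i: i black — skip
        j black
      k black
      n→f: f is gray → back edge
First back edge: n → f.

n→f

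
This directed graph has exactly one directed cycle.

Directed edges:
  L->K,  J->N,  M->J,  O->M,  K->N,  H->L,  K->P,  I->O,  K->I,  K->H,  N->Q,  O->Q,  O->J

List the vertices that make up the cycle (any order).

H, K, L

DFS with gray/black marking from L:
L gray
  K gray
    N gray
      Q gray
      Q black
    N black
    H gray
      H→L: L is gray → back edge
Back edge closes the cycle L → K → H → L; its vertices are {H, K, L}.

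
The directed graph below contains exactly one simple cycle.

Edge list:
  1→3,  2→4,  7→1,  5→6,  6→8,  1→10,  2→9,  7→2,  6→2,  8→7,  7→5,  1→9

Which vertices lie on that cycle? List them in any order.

5, 6, 7, 8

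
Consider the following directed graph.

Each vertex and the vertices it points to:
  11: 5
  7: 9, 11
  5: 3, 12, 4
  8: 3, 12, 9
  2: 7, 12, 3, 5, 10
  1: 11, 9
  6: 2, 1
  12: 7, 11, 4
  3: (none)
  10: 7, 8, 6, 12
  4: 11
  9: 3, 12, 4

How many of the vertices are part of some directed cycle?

9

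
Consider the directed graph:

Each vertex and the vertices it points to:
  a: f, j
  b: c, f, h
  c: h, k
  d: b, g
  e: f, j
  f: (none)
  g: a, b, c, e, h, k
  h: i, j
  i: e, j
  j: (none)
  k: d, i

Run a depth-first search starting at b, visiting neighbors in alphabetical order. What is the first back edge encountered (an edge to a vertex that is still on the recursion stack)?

d->b

DFS from b (visiting neighbors in alphabetical order); mark gray on enter, black on exit:
b gray
  c gray
    h gray
      i gray
        e gray
          f gray
          f black
          j gray
          j black
        e black
        i→j: j black — skip
      i black
      h→j: j black — skip
    h black
    k gray
      d gray
        d→b: b is gray → back edge
First back edge: d → b.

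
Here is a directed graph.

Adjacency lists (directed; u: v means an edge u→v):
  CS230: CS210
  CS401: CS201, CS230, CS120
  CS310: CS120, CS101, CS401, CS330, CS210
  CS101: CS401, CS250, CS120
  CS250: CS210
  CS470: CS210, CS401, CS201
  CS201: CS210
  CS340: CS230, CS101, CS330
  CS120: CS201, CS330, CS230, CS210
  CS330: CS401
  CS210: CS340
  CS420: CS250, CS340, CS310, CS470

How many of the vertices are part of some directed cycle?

A vertex is on a directed cycle iff it belongs to a strongly connected component of size ≥ 2 (or has a self-loop).
The vertices on cycles are {CS101, CS120, CS201, CS210, CS230, CS250, CS330, CS340, CS401} — 9 in total.

9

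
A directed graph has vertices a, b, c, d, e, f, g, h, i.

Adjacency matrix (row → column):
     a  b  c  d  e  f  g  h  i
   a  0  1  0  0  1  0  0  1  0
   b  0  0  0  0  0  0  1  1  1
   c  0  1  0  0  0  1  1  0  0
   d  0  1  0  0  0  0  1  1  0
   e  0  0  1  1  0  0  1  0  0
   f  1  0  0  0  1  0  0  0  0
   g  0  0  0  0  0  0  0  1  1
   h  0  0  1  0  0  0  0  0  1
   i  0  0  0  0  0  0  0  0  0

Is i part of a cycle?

i lies on a cycle iff there is a path from i back to itself.
Exploring from i, it never reaches itself; equivalently, its strongly connected component is a singleton.

No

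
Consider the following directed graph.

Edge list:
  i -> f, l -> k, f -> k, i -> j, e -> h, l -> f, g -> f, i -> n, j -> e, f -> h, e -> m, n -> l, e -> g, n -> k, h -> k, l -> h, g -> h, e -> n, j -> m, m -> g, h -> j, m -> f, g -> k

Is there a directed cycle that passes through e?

Yes

e is on a cycle iff e can reach itself via ≥1 edge.
e → h → j → e — yes.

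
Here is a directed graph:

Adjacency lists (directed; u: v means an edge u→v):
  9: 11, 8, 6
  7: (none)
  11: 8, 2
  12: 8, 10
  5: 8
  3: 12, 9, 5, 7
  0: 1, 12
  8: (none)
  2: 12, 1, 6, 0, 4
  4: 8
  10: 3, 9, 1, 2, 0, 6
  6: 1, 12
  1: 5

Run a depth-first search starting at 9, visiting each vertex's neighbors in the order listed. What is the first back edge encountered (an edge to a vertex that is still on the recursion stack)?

3→12

DFS from 9 (visiting each vertex's neighbors in the order listed); mark gray on enter, black on exit:
9 gray
  11 gray
    8 gray
    8 black
    2 gray
      12 gray
        12→8: 8 black — skip
        10 gray
          3 gray
            3→12: 12 is gray → back edge
First back edge: 3 → 12.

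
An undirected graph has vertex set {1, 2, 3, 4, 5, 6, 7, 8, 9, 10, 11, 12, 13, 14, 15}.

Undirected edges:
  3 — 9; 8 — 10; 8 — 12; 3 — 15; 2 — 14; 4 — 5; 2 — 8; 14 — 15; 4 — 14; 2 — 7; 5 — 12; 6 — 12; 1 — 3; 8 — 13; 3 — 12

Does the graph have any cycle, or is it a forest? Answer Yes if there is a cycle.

Yes

DFS, tracking each vertex's parent; an edge to a visited non-parent vertex closes a cycle.
Start from 3:
visit 3 (parent –)
  visit 1 (parent 3)
    1–3: parent, skip
  visit 9 (parent 3)
    9–3: parent, skip
  visit 12 (parent 3)
    visit 8 (parent 12)
      visit 13 (parent 8)
        13–8: parent, skip
      visit 10 (parent 8)
        10–8: parent, skip
      8–12: parent, skip
      visit 2 (parent 8)
        visit 14 (parent 2)
          14–2: parent, skip
          visit 4 (parent 14)
            4–14: parent, skip
            visit 5 (parent 4)
              5–4: parent, skip
              5–12: 12 visited and ≠ parent → cycle
Cycle: 12 – 8 – 2 – 14 – 4 – 5 – 12.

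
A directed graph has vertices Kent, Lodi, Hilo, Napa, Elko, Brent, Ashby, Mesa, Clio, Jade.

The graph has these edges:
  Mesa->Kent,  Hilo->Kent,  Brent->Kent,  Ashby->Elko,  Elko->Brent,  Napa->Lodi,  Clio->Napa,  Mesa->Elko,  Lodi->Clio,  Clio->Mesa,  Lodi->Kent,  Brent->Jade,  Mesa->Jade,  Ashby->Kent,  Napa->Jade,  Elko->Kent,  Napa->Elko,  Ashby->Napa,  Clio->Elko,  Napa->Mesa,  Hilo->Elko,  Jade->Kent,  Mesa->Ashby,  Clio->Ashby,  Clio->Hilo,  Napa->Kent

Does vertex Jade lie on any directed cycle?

Jade lies on a cycle iff there is a path from Jade back to itself.
Exploring from Jade, it never reaches itself; equivalently, its strongly connected component is a singleton.

No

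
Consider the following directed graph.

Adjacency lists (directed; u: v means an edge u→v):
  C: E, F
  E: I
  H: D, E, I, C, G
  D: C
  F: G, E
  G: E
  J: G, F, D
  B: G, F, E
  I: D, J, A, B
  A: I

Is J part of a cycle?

Yes

J is on a cycle iff J can reach itself via ≥1 edge.
J → G → E → I → J — yes.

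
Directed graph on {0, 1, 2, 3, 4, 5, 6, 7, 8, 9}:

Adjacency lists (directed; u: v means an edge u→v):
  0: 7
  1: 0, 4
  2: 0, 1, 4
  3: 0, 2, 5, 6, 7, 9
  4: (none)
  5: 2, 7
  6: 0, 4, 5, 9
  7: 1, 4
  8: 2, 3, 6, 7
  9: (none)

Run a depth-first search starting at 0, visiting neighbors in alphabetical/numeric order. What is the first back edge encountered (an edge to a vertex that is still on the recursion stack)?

1->0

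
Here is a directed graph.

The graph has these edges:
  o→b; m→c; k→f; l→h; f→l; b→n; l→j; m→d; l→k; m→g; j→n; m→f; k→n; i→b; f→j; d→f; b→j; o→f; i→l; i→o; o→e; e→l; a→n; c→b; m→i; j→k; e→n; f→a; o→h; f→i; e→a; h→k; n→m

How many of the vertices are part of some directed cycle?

A vertex is on a directed cycle iff it belongs to a strongly connected component of size ≥ 2 (or has a self-loop).
The vertices on cycles are {a, b, c, d, e, f, h, i, j, k, l, m, n, o} — 14 in total.

14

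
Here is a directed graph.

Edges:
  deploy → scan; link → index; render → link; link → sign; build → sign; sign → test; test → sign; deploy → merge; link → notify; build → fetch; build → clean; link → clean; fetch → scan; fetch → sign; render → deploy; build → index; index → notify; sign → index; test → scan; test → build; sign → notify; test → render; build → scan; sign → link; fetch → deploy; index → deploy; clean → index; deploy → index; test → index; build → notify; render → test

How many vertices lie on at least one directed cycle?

A vertex is on a directed cycle iff it belongs to a strongly connected component of size ≥ 2 (or has a self-loop).
The vertices on cycles are {link, sign, test, build, fetch, index, deploy, render} — 8 in total.

8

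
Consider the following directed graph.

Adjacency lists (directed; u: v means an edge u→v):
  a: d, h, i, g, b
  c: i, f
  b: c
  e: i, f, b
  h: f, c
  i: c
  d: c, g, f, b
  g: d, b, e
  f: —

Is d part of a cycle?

d is on a cycle iff d can reach itself via ≥1 edge.
d → g → d — yes.

Yes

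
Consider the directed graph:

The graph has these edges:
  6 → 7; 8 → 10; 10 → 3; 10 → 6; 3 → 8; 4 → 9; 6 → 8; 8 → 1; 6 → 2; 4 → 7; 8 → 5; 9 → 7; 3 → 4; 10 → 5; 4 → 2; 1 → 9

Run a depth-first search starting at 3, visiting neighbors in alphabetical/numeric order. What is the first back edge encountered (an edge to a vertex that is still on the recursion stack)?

10→3

DFS from 3 (visiting neighbors in alphabetical/numeric order); mark gray on enter, black on exit:
3 gray
  4 gray
    2 gray
    2 black
    7 gray
    7 black
    9 gray
      9→7: 7 black — skip
    9 black
  4 black
  8 gray
    1 gray
      1→9: 9 black — skip
    1 black
    5 gray
    5 black
    10 gray
      10→3: 3 is gray → back edge
First back edge: 10 → 3.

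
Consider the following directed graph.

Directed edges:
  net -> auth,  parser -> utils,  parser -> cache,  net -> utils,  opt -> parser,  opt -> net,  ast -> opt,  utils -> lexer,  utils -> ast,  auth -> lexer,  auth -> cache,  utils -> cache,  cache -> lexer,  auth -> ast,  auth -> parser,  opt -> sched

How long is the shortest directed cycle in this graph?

4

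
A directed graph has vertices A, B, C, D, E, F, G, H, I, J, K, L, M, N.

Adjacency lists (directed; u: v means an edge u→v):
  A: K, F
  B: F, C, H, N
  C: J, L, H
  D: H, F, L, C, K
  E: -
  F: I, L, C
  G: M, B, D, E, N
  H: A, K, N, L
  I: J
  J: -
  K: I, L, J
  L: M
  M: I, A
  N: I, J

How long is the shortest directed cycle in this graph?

4

For each vertex v, BFS finds the shortest path from v back to v.
The shortest such closed walk is M → A → F → L → M, length 4.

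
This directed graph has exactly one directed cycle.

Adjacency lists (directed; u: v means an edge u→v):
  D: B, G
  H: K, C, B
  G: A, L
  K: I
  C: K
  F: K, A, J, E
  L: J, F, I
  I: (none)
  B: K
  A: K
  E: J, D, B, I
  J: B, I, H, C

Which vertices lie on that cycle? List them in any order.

DFS with gray/black marking from D:
D gray
  B gray
    K gray
      I gray
      I black
    K black
  B black
  G gray
    A gray
      A→K: K black — skip
    A black
    L gray
      J gray
        J→B: B black — skip
        J→I: I black — skip
        H gray
          H→K: K black — skip
          C gray
            C→K: K black — skip
          C black
          H→B: B black — skip
        H black
        J→C: C black — skip
      J black
      F gray
        F→K: K black — skip
        F→A: A black — skip
        F→J: J black — skip
        E gray
          E→J: J black — skip
          E→D: D is gray → back edge
Back edge closes the cycle D → G → L → F → E → D; its vertices are {D, E, F, G, L}.

D, E, F, G, L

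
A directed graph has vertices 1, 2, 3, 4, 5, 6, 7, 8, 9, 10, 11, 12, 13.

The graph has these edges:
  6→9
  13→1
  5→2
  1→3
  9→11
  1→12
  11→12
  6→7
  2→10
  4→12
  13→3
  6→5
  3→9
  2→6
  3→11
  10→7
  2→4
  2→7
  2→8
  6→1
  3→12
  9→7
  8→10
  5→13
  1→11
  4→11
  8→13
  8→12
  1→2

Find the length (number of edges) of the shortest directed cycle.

For each vertex v, BFS finds the shortest path from v back to v.
The shortest such closed walk is 5 → 2 → 6 → 5, length 3.

3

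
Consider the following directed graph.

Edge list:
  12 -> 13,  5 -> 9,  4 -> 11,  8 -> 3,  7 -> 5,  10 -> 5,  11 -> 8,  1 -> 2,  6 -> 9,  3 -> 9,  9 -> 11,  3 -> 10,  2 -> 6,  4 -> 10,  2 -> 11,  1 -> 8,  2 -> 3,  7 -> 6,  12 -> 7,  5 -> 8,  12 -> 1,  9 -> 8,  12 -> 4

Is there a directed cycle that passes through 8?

Yes

8 is on a cycle iff 8 can reach itself via ≥1 edge.
8 → 3 → 9 → 8 — yes.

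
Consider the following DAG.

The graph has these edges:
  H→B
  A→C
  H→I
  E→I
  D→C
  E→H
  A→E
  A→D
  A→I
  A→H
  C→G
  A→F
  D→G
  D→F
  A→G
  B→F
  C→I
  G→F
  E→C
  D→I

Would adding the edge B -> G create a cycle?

No

Adding B→G creates a cycle iff G can already reach B.
Explore from G: no path reaches B. The graph stays acyclic.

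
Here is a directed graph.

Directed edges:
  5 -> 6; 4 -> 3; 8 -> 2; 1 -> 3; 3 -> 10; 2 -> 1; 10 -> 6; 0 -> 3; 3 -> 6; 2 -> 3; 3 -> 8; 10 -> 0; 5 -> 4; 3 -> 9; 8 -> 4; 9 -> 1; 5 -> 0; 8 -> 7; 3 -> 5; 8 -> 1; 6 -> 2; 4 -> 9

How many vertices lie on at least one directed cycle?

10

A vertex is on a directed cycle iff it belongs to a strongly connected component of size ≥ 2 (or has a self-loop).
The vertices on cycles are {0, 1, 2, 3, 4, 5, 6, 8, 9, 10} — 10 in total.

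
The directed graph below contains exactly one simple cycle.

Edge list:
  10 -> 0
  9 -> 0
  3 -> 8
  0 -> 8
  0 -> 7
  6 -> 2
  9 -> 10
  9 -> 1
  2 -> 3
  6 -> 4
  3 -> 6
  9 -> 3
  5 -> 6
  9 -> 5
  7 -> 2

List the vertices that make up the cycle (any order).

2, 3, 6

DFS with gray/black marking from 6:
6 gray
  2 gray
    3 gray
      8 gray
      8 black
      3→6: 6 is gray → back edge
Back edge closes the cycle 6 → 2 → 3 → 6; its vertices are {2, 3, 6}.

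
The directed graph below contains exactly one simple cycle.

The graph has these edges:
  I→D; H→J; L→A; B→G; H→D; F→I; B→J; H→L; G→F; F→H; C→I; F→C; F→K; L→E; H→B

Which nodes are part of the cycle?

B, F, G, H

DFS with gray/black marking from F:
F gray
  K gray
  K black
  C gray
    I gray
      D gray
      D black
    I black
  C black
  F→I: I black — skip
  H gray
    L gray
      A gray
      A black
      E gray
      E black
    L black
    B gray
      G gray
        G→F: F is gray → back edge
Back edge closes the cycle F → H → B → G → F; its vertices are {B, F, G, H}.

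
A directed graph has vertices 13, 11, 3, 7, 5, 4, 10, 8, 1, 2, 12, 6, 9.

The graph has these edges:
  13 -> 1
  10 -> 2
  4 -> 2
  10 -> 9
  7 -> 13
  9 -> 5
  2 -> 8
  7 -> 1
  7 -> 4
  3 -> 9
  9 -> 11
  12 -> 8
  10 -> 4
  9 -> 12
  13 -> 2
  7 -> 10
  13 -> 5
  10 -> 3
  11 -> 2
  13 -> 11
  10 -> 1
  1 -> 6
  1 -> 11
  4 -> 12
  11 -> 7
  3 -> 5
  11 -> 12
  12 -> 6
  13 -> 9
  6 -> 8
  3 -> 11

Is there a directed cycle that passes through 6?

No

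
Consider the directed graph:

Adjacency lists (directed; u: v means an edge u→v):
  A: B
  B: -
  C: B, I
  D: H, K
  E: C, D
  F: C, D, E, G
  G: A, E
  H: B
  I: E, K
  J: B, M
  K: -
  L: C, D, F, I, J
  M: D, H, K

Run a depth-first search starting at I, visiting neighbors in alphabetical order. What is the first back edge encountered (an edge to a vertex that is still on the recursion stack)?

C→I

DFS from I (visiting neighbors in alphabetical order); mark gray on enter, black on exit:
I gray
  E gray
    C gray
      B gray
      B black
      C→I: I is gray → back edge
First back edge: C → I.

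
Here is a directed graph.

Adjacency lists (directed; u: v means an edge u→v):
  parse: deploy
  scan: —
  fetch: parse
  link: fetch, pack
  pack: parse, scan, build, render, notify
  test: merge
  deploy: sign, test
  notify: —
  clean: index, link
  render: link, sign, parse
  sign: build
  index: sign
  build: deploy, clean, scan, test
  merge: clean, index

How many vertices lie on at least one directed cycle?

A vertex is on a directed cycle iff it belongs to a strongly connected component of size ≥ 2 (or has a self-loop).
The vertices on cycles are {link, pack, sign, test, build, clean, fetch, index, merge, parse, deploy, render} — 12 in total.

12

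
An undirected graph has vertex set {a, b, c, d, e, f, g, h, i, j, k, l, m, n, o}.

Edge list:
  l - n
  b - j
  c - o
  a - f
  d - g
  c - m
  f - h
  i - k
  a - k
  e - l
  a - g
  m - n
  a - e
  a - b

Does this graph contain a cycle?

No

DFS, tracking each vertex's parent; an edge to a visited non-parent vertex closes a cycle.
Start from g:
visit g (parent –)
  visit d (parent g)
    d–g: parent, skip
  visit a (parent g)
    visit b (parent a)
      visit j (parent b)
        j–b: parent, skip
      b–a: parent, skip
    visit e (parent a)
      e–a: parent, skip
      visit l (parent e)
        l–e: parent, skip
        visit n (parent l)
          visit m (parent n)
            m–n: parent, skip
            visit c (parent m)
              c–m: parent, skip
              visit o (parent c)
                o–c: parent, skip
          n–l: parent, skip
    visit k (parent a)
      visit i (parent k)
        i–k: parent, skip
      k–a: parent, skip
    visit f (parent a)
      f–a: parent, skip
      visit h (parent f)
        h–f: parent, skip
    a–g: parent, skip
No non-parent visited neighbor found — the graph is a forest.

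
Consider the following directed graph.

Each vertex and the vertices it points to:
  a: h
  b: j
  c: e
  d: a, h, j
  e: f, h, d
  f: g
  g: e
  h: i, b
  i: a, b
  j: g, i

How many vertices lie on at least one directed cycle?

9

A vertex is on a directed cycle iff it belongs to a strongly connected component of size ≥ 2 (or has a self-loop).
The vertices on cycles are {a, b, d, e, f, g, h, i, j} — 9 in total.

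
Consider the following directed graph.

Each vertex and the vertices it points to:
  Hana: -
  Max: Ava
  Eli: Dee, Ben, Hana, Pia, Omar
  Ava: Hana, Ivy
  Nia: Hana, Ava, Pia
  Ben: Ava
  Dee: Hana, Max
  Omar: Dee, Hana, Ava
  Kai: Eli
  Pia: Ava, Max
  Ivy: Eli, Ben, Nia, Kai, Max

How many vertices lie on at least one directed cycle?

A vertex is on a directed cycle iff it belongs to a strongly connected component of size ≥ 2 (or has a self-loop).
The vertices on cycles are {Ava, Ben, Dee, Eli, Ivy, Kai, Max, Nia, Pia, Omar} — 10 in total.

10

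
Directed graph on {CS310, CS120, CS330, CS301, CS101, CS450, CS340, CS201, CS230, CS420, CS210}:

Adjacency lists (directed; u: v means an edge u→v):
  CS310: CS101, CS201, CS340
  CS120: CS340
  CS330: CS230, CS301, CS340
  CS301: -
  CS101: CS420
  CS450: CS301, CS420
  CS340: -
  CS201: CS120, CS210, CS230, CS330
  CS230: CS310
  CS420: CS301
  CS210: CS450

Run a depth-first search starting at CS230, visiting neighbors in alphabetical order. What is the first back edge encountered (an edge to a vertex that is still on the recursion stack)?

DFS from CS230 (visiting neighbors in alphabetical order); mark gray on enter, black on exit:
CS230 gray
  CS310 gray
    CS101 gray
      CS420 gray
        CS301 gray
        CS301 black
      CS420 black
    CS101 black
    CS201 gray
      CS120 gray
        CS340 gray
        CS340 black
      CS120 black
      CS210 gray
        CS450 gray
          CS450→CS301: CS301 black — skip
          CS450→CS420: CS420 black — skip
        CS450 black
      CS210 black
      CS201→CS230: CS230 is gray → back edge
First back edge: CS201 → CS230.

CS201→CS230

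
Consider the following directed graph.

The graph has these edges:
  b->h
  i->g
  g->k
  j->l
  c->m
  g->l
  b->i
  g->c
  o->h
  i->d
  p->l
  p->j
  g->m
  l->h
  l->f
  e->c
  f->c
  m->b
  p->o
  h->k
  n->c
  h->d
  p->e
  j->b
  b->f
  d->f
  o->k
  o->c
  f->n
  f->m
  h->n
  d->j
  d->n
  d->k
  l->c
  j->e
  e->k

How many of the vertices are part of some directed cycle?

A vertex is on a directed cycle iff it belongs to a strongly connected component of size ≥ 2 (or has a self-loop).
The vertices on cycles are {b, c, d, e, f, g, h, i, j, l, m, n} — 12 in total.

12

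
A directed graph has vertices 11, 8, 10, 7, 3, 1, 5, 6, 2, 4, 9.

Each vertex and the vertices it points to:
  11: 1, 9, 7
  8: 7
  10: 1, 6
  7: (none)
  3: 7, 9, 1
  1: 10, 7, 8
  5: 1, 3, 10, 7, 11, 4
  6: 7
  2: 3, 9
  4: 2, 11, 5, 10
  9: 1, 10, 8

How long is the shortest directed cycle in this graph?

For each vertex v, BFS finds the shortest path from v back to v.
The shortest such closed walk is 5 → 4 → 5, length 2.

2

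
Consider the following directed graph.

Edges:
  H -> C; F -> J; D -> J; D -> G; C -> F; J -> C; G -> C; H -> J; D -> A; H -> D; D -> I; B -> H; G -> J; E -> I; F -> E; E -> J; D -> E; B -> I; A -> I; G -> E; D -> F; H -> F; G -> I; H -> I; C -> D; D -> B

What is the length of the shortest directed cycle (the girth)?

For each vertex v, BFS finds the shortest path from v back to v.
The shortest such closed walk is D → G → C → D, length 3.

3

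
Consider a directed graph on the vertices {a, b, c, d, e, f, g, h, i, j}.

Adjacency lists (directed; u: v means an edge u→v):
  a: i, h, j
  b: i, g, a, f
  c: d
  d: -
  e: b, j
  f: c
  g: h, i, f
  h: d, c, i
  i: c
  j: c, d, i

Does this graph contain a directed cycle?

No

DFS with white/gray/black marking, starting from i:
i gray
  c gray
    d gray
    d black
  c black
i black
a gray
  a→i: i black — skip
  h gray
    h→d: d black — skip
    h→c: c black — skip
    h→i: i black — skip
  h black
  j gray
    j→c: c black — skip
    j→d: d black — skip
    j→i: i black — skip
  j black
a black
b gray
  b→i: i black — skip
  g gray
    g→h: h black — skip
    g→i: i black — skip
    f gray
      f→c: c black — skip
    f black
  g black
  b→a: a black — skip
  b→f: f black — skip
b black
e gray
  e→b: b black — skip
  e→j: j black — skip
e black
Every edge goes to a white or black vertex — no back edge, so the graph is acyclic.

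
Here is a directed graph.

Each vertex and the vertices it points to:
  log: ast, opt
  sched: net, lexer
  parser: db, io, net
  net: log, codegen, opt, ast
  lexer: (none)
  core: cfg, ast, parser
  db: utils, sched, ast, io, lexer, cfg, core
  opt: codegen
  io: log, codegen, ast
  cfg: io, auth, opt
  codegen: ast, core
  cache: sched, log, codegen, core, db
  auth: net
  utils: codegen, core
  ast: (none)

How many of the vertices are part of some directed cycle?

A vertex is on a directed cycle iff it belongs to a strongly connected component of size ≥ 2 (or has a self-loop).
The vertices on cycles are {db, io, cfg, log, net, opt, auth, core, sched, utils, parser, codegen} — 12 in total.

12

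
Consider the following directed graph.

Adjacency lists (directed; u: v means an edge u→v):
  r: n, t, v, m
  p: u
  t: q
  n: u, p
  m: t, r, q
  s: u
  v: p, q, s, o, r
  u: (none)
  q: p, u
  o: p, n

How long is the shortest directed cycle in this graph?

For each vertex v, BFS finds the shortest path from v back to v.
The shortest such closed walk is v → r → v, length 2.

2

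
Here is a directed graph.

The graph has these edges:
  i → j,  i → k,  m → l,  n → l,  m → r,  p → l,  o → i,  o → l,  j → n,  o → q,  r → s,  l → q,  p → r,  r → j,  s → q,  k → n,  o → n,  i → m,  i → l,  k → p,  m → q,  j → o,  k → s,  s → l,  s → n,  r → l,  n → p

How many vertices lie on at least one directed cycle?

9

A vertex is on a directed cycle iff it belongs to a strongly connected component of size ≥ 2 (or has a self-loop).
The vertices on cycles are {i, j, k, m, n, o, p, r, s} — 9 in total.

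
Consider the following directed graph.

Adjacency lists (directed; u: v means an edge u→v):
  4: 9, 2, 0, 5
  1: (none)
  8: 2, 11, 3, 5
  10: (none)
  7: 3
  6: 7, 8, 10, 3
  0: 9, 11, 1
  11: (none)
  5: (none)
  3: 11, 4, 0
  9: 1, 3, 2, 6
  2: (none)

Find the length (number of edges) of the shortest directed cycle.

3

For each vertex v, BFS finds the shortest path from v back to v.
The shortest such closed walk is 4 → 9 → 3 → 4, length 3.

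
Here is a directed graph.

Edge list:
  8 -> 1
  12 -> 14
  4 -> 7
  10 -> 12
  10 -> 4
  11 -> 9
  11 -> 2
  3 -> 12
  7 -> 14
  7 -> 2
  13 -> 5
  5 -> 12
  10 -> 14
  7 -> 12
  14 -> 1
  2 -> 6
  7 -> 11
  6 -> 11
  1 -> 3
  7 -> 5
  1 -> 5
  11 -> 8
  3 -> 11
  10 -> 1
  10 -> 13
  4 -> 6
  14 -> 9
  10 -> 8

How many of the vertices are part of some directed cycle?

A vertex is on a directed cycle iff it belongs to a strongly connected component of size ≥ 2 (or has a self-loop).
The vertices on cycles are {1, 2, 3, 5, 6, 8, 11, 12, 14} — 9 in total.

9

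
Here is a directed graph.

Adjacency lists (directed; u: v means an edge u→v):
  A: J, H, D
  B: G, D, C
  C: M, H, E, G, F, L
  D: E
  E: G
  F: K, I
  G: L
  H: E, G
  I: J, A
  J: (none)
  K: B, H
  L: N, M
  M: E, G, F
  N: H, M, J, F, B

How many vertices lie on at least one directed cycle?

A vertex is on a directed cycle iff it belongs to a strongly connected component of size ≥ 2 (or has a self-loop).
The vertices on cycles are {A, B, C, D, E, F, G, H, I, K, L, M, N} — 13 in total.

13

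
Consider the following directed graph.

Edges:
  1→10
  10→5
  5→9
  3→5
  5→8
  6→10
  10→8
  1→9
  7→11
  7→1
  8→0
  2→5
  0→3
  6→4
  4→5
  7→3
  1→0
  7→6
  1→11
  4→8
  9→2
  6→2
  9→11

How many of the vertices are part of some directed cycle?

6

A vertex is on a directed cycle iff it belongs to a strongly connected component of size ≥ 2 (or has a self-loop).
The vertices on cycles are {0, 2, 3, 5, 8, 9} — 6 in total.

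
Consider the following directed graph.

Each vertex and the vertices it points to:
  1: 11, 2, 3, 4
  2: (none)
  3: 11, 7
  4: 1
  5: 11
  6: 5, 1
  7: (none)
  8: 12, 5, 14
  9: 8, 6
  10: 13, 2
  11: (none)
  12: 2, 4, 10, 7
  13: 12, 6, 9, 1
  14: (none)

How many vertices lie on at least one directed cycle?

A vertex is on a directed cycle iff it belongs to a strongly connected component of size ≥ 2 (or has a self-loop).
The vertices on cycles are {1, 4, 8, 9, 10, 12, 13} — 7 in total.

7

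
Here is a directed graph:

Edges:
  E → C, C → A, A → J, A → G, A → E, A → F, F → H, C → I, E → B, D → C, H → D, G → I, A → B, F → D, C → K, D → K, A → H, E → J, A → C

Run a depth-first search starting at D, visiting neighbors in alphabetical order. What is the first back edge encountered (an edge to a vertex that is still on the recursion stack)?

A->C

DFS from D (visiting neighbors in alphabetical order); mark gray on enter, black on exit:
D gray
  C gray
    A gray
      B gray
      B black
      A→C: C is gray → back edge
First back edge: A → C.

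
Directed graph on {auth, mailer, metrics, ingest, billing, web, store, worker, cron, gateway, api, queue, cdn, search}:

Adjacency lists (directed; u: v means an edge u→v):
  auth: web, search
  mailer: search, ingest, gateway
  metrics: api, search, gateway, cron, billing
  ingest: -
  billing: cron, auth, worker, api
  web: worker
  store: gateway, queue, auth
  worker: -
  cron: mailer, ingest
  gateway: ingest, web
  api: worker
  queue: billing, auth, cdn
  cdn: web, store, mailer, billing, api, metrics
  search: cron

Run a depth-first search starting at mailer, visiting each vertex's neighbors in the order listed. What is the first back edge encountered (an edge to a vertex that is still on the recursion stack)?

cron→mailer

DFS from mailer (visiting each vertex's neighbors in the order listed); mark gray on enter, black on exit:
mailer gray
  search gray
    cron gray
      cron→mailer: mailer is gray → back edge
First back edge: cron → mailer.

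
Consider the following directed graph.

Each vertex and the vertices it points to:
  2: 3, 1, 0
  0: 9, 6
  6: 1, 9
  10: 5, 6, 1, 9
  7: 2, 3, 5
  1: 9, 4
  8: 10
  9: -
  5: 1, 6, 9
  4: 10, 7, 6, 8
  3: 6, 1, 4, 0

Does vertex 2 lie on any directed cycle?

Yes

2 is on a cycle iff 2 can reach itself via ≥1 edge.
2 → 3 → 4 → 7 → 2 — yes.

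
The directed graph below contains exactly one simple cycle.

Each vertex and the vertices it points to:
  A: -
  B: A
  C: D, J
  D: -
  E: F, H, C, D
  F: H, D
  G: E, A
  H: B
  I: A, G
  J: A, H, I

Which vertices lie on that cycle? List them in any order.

C, E, G, I, J

DFS with gray/black marking from E:
E gray
  F gray
    H gray
      B gray
        A gray
        A black
      B black
    H black
    D gray
    D black
  F black
  E→H: H black — skip
  C gray
    C→D: D black — skip
    J gray
      J→A: A black — skip
      J→H: H black — skip
      I gray
        I→A: A black — skip
        G gray
          G→E: E is gray → back edge
Back edge closes the cycle E → C → J → I → G → E; its vertices are {C, E, G, I, J}.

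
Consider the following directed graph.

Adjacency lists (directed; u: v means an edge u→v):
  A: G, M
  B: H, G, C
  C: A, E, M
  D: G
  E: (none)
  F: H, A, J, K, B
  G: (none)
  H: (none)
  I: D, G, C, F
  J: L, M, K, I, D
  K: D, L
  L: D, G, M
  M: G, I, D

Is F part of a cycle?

F is on a cycle iff F can reach itself via ≥1 edge.
F → J → I → F — yes.

Yes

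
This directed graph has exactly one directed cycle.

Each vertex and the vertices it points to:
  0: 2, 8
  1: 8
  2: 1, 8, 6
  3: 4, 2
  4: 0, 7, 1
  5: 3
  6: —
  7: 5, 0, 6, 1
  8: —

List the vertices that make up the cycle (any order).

3, 4, 5, 7

DFS with gray/black marking from 3:
3 gray
  4 gray
    0 gray
      2 gray
        1 gray
          8 gray
          8 black
        1 black
        2→8: 8 black — skip
        6 gray
        6 black
      2 black
      0→8: 8 black — skip
    0 black
    7 gray
      5 gray
        5→3: 3 is gray → back edge
Back edge closes the cycle 3 → 4 → 7 → 5 → 3; its vertices are {3, 4, 5, 7}.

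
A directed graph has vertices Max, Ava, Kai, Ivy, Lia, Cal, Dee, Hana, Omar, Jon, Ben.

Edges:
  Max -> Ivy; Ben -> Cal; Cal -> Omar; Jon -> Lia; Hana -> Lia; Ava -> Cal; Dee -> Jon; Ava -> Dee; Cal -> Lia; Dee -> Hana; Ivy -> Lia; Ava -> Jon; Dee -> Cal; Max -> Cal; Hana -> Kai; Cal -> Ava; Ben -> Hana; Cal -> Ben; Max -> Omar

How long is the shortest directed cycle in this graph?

For each vertex v, BFS finds the shortest path from v back to v.
The shortest such closed walk is Cal → Ava → Cal, length 2.

2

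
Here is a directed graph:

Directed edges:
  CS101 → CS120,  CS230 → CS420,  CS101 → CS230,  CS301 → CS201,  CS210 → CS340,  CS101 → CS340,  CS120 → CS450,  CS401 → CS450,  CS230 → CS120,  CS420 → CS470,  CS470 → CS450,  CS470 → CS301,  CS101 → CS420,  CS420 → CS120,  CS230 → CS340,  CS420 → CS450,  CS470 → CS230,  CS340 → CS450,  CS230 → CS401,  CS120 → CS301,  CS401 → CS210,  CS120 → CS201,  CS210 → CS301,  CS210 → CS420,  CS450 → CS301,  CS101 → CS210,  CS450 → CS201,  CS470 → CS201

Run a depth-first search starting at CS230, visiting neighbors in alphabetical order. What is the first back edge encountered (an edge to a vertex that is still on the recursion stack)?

DFS from CS230 (visiting neighbors in alphabetical order); mark gray on enter, black on exit:
CS230 gray
  CS120 gray
    CS201 gray
    CS201 black
    CS301 gray
      CS301→CS201: CS201 black — skip
    CS301 black
    CS450 gray
      CS450→CS201: CS201 black — skip
      CS450→CS301: CS301 black — skip
    CS450 black
  CS120 black
  CS340 gray
    CS340→CS450: CS450 black — skip
  CS340 black
  CS401 gray
    CS210 gray
      CS210→CS301: CS301 black — skip
      CS210→CS340: CS340 black — skip
      CS420 gray
        CS420→CS120: CS120 black — skip
        CS420→CS450: CS450 black — skip
        CS470 gray
          CS470→CS201: CS201 black — skip
          CS470→CS230: CS230 is gray → back edge
First back edge: CS470 → CS230.

CS470→CS230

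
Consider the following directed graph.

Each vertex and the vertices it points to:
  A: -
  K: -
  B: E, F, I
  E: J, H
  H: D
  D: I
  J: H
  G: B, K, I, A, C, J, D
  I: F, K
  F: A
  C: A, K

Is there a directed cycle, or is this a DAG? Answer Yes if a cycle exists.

No

DFS with white/gray/black marking, starting from F:
F gray
  A gray
  A black
F black
K gray
K black
B gray
  E gray
    J gray
      H gray
        D gray
          I gray
            I→F: F black — skip
            I→K: K black — skip
          I black
        D black
      H black
    J black
    E→H: H black — skip
  E black
  B→F: F black — skip
  B→I: I black — skip
B black
G gray
  G→B: B black — skip
  G→K: K black — skip
  G→I: I black — skip
  G→A: A black — skip
  C gray
    C→A: A black — skip
    C→K: K black — skip
  C black
  G→J: J black — skip
  G→D: D black — skip
G black
Every edge goes to a white or black vertex — no back edge, so the graph is acyclic.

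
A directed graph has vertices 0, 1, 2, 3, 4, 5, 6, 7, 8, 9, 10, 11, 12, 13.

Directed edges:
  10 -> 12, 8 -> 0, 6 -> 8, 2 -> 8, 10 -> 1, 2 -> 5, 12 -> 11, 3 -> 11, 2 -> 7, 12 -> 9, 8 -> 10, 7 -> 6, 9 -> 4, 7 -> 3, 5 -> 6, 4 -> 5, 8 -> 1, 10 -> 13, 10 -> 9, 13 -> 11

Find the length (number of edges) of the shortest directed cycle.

For each vertex v, BFS finds the shortest path from v back to v.
The shortest such closed walk is 8 → 10 → 9 → 4 → 5 → 6 → 8, length 6.

6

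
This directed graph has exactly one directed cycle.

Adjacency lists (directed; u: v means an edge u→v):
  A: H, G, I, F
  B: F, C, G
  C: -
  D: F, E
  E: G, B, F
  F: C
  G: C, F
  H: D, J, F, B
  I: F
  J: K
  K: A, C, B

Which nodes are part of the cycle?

A, H, J, K

DFS with gray/black marking from A:
A gray
  H gray
    D gray
      F gray
        C gray
        C black
      F black
      E gray
        G gray
          G→C: C black — skip
          G→F: F black — skip
        G black
        B gray
          B→F: F black — skip
          B→C: C black — skip
          B→G: G black — skip
        B black
        E→F: F black — skip
      E black
    D black
    J gray
      K gray
        K→A: A is gray → back edge
Back edge closes the cycle A → H → J → K → A; its vertices are {A, H, J, K}.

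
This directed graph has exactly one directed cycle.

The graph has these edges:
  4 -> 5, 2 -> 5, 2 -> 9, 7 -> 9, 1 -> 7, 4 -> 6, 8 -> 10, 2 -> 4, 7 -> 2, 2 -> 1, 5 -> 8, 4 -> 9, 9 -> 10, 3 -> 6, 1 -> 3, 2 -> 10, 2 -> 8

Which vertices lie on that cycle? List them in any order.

1, 2, 7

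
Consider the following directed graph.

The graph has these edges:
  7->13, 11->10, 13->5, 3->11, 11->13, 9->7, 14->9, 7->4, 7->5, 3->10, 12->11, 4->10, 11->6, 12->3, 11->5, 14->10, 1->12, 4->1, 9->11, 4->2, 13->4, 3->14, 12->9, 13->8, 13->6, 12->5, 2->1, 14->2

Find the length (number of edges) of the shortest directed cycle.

5

For each vertex v, BFS finds the shortest path from v back to v.
The shortest such closed walk is 12 → 3 → 14 → 2 → 1 → 12, length 5.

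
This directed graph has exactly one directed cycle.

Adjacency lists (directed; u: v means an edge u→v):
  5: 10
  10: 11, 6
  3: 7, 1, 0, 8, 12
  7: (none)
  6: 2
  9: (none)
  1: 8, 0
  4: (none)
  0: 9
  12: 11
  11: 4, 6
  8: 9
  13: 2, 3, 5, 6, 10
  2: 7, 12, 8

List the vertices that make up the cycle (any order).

2, 6, 11, 12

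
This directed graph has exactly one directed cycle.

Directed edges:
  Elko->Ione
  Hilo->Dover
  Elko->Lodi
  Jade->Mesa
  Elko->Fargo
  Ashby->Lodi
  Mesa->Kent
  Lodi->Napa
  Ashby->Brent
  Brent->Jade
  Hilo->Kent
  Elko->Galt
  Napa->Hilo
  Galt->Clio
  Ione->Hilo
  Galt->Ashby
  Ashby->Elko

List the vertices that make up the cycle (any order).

Elko, Galt, Ashby

DFS with gray/black marking from Galt:
Galt gray
  Clio gray
  Clio black
  Ashby gray
    Lodi gray
      Napa gray
        Hilo gray
          Dover gray
          Dover black
          Kent gray
          Kent black
        Hilo black
      Napa black
    Lodi black
    Brent gray
      Jade gray
        Mesa gray
          Mesa→Kent: Kent black — skip
        Mesa black
      Jade black
    Brent black
    Elko gray
      Fargo gray
      Fargo black
      Elko→Galt: Galt is gray → back edge
Back edge closes the cycle Galt → Ashby → Elko → Galt; its vertices are {Elko, Galt, Ashby}.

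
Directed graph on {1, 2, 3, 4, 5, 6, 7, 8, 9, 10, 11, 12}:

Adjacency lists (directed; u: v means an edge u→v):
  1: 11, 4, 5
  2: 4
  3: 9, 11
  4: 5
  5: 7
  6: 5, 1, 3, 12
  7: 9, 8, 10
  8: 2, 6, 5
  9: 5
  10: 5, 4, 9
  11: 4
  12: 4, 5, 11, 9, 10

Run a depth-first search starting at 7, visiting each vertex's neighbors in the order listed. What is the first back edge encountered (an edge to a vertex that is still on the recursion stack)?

DFS from 7 (visiting each vertex's neighbors in the order listed); mark gray on enter, black on exit:
7 gray
  9 gray
    5 gray
      5→7: 7 is gray → back edge
First back edge: 5 → 7.

5→7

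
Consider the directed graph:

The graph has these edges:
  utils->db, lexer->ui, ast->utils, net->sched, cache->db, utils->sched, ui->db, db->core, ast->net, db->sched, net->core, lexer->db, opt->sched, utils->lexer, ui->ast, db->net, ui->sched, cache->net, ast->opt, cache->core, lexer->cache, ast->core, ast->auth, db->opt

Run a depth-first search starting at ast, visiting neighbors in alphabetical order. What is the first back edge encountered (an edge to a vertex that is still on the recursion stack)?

ui->ast

DFS from ast (visiting neighbors in alphabetical order); mark gray on enter, black on exit:
ast gray
  auth gray
  auth black
  core gray
  core black
  net gray
    net→core: core black — skip
    sched gray
    sched black
  net black
  opt gray
    opt→sched: sched black — skip
  opt black
  utils gray
    db gray
      db→core: core black — skip
      db→net: net black — skip
      db→opt: opt black — skip
      db→sched: sched black — skip
    db black
    lexer gray
      cache gray
        cache→core: core black — skip
        cache→db: db black — skip
        cache→net: net black — skip
      cache black
      lexer→db: db black — skip
      ui gray
        ui→ast: ast is gray → back edge
First back edge: ui → ast.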